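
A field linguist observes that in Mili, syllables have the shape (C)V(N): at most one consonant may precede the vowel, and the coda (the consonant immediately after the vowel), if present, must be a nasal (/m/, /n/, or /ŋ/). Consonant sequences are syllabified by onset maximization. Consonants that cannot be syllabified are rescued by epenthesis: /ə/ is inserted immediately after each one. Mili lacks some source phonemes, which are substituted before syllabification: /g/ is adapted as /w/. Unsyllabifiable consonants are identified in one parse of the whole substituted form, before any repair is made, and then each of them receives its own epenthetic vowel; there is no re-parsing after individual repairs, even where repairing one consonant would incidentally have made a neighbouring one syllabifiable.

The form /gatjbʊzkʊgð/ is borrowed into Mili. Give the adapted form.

watəjəbʊzəkʊwəðə

Substitution: /g/ → /w/, giving /watjbʊzkʊwð/.
Under (C)V(N), the unsyllabifiable consonants are /t/, /j/, /z/, /w/, /ð/ (only a nasal (/m/, /n/, or /ŋ/) is licensed in coda position; onsets are limited to one consonant).
Epenthesis after each stranded consonant: /t/ → /tə/, /j/ → /jə/, /z/ → /zə/, /w/ → /wə/, /ð/ → /ðə/.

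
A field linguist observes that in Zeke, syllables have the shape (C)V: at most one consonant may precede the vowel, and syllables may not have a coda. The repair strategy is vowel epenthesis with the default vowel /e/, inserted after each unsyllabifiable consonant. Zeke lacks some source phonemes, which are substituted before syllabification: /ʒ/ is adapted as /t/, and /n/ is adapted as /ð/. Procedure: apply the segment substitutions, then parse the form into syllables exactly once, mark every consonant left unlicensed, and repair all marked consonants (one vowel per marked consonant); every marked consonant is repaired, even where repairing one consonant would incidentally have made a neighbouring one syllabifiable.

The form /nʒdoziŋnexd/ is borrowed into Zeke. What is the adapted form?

Substitution: /n/ → /ð/, /ʒ/ → /t/, giving /ðtdoziŋðexd/.
The consonants /ð/, /t/, /ŋ/, /x/, /d/ cannot be parsed into a legal (C)V syllable (no codas are permitted; onsets are limited to one consonant).
Each unlicensed consonant becomes the onset of a new syllable: /ð/ → /ðe/, /t/ → /te/, /ŋ/ → /ŋe/, /x/ → /xe/, /d/ → /de/.

ðetedoziŋeðexede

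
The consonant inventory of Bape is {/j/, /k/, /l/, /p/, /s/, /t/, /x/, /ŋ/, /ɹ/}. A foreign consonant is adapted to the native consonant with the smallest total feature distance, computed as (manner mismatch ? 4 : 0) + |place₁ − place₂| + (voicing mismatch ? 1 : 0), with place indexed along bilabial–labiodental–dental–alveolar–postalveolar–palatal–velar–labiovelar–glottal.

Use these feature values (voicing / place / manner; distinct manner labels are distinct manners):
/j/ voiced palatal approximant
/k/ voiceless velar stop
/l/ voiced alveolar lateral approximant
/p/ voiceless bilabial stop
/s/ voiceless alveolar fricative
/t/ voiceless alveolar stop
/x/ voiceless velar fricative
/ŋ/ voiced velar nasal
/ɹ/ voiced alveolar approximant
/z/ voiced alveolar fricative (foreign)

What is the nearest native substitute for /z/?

/s/ is closest: same manner (fricative), place distance 0 (alveolar→alveolar), voicing differs (+1); total 1. Next closest is /l/ at distance 4.

s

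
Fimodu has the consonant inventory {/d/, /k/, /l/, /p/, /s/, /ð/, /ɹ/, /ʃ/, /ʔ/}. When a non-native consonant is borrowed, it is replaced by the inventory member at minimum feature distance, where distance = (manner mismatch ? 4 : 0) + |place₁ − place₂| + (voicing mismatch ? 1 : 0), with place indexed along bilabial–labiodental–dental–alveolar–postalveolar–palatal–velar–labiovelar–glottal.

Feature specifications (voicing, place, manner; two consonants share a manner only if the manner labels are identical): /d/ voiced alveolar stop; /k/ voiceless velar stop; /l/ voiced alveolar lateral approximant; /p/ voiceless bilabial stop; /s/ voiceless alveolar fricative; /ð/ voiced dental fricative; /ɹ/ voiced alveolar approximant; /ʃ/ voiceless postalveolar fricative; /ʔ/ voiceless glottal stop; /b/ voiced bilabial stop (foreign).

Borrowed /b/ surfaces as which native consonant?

/p/ is closest: same manner (stop), place distance 0 (bilabial→bilabial), voicing differs (+1); total 1. Next closest is /d/ at distance 3.

p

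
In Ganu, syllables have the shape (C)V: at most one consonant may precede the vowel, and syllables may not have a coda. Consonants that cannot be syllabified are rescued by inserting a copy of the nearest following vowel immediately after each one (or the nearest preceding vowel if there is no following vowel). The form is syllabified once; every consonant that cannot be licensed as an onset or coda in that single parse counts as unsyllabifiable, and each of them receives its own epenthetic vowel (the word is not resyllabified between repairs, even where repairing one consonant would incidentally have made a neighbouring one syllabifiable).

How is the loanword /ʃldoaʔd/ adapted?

Syllabifying with onset maximization leaves /ʃ/, /l/, /ʔ/, /d/ stranded (no codas are permitted; onsets are limited to one consonant).
Epenthesis after each stranded consonant: /ʃ/ → /ʃo/, /l/ → /lo/, /ʔ/ → /ʔa/, /d/ → /da/.

ʃolodoaʔada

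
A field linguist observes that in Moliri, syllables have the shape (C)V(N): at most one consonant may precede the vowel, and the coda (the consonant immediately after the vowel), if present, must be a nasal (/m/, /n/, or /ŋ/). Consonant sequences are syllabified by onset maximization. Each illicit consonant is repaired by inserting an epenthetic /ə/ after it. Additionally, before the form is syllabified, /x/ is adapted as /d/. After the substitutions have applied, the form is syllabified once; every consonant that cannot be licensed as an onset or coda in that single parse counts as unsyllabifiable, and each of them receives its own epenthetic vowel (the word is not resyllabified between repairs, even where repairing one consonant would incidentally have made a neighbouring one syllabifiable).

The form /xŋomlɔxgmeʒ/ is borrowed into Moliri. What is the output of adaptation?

Substitution: /x/ → /d/, giving /dŋomlɔdgmeʒ/.
Syllabifying with onset maximization leaves /d/, /d/, /g/, /ʒ/ stranded (only a nasal (/m/, /n/, or /ŋ/) is licensed in coda position; onsets are limited to one consonant).
Each unlicensed consonant becomes the onset of a new syllable: /d/ → /də/, /d/ → /də/, /g/ → /gə/, /ʒ/ → /ʒə/.

dəŋomlɔdəgəmeʒə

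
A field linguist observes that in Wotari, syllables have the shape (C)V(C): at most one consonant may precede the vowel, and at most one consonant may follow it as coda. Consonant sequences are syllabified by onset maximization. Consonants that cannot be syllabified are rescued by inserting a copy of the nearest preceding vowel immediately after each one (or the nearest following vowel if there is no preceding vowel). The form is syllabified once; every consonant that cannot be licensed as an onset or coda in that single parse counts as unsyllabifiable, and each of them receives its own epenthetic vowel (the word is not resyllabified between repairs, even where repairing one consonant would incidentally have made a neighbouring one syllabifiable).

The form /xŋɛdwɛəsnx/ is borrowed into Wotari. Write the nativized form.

xɛŋɛdwɛəsnəxə

Under (C)V(C), the unsyllabifiable consonants are /x/, /n/, /x/ (at most one coda consonant is licensed; onsets are limited to one consonant).
Each unlicensed consonant becomes the onset of a new syllable: /x/ → /xɛ/, /n/ → /nə/, /x/ → /xə/.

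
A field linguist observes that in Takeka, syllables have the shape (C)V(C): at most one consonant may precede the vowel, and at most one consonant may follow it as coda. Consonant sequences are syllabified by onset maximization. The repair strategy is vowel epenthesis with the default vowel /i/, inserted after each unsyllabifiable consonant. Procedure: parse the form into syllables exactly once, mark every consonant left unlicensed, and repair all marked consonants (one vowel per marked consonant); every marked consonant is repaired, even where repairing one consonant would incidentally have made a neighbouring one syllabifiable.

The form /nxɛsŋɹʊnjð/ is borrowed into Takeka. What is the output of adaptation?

nixɛsŋiɹʊnjiði

The consonants /n/, /ŋ/, /j/, /ð/ cannot be parsed into a legal (C)V(C) syllable (at most one coda consonant is licensed; onsets are limited to one consonant).
Inserting the epenthetic vowel yields /n/ → /ni/, /ŋ/ → /ŋi/, /j/ → /ji/, /ð/ → /ði/.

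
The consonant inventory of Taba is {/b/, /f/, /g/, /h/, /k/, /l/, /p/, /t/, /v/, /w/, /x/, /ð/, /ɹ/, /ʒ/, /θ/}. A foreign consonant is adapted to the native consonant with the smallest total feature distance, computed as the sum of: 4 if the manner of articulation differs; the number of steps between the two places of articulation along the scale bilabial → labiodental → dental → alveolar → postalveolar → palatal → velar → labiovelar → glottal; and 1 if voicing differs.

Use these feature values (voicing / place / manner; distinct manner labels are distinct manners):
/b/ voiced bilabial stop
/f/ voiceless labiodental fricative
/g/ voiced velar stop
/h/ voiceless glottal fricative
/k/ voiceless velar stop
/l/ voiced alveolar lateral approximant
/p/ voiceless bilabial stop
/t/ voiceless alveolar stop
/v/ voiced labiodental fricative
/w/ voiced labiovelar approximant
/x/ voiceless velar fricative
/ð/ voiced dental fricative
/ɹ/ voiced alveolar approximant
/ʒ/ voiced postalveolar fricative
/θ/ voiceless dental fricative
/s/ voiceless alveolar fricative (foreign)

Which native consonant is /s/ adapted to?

θ

/θ/ is closest: same manner (fricative), place distance 1 (alveolar→dental), same voicing; total 1. Next closest is /f/ at distance 2.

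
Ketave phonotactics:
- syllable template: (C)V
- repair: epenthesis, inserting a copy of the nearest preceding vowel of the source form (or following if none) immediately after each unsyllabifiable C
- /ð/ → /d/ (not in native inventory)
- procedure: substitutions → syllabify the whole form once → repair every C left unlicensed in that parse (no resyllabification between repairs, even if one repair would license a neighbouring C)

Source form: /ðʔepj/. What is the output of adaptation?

Substitution: /ð/ → /d/, giving /dʔepj/.
The consonants /d/, /p/, /j/ cannot be parsed into a legal (C)V syllable (no codas are permitted; onsets are limited to one consonant).
Inserting the epenthetic vowel yields /d/ → /de/, /p/ → /pe/, /j/ → /je/.

deʔepeje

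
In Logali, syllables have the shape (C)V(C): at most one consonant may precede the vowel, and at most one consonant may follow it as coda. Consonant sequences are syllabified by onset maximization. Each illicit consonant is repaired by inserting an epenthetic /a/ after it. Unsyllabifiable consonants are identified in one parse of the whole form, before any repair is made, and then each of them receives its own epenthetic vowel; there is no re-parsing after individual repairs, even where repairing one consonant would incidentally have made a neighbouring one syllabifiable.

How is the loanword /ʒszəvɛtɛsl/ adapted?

Under (C)V(C), the unsyllabifiable consonants are /ʒ/, /s/, /l/ (at most one coda consonant is licensed; onsets are limited to one consonant).
Each unlicensed consonant becomes the onset of a new syllable: /ʒ/ → /ʒa/, /s/ → /sa/, /l/ → /la/.

ʒasazəvɛtɛsla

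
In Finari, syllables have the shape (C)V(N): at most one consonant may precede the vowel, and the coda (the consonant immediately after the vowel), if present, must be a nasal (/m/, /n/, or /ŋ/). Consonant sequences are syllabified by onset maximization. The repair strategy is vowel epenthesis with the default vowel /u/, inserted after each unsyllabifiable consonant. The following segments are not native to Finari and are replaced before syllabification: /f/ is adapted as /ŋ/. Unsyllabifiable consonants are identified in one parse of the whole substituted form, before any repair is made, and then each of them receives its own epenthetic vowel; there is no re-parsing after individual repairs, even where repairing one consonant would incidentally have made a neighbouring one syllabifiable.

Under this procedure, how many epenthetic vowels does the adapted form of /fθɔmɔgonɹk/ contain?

3

After substitution the input is /ŋθɔmɔgonɹk/.
The unsyllabifiable consonants are /ŋ/, /ɹ/, /k/; each receives one epenthetic vowel.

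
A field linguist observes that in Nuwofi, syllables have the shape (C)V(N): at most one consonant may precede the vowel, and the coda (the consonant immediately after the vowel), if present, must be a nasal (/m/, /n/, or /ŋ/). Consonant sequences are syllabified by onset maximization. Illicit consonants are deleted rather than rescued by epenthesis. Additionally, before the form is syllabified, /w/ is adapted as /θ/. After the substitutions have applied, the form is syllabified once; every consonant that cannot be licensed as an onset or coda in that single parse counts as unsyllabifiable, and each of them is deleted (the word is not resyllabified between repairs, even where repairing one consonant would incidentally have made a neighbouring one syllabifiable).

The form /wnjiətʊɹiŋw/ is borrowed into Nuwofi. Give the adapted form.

Substitution: /w/ → /θ/, giving /θnjiətʊɹiŋθ/.
The consonants /θ/, /n/, /θ/ cannot be parsed into a legal (C)V(N) syllable (only a nasal (/m/, /n/, or /ŋ/) is licensed in coda position; onsets are limited to one consonant).
Deletion applies to /θ/, /n/, /θ/.

jiətʊɹiŋ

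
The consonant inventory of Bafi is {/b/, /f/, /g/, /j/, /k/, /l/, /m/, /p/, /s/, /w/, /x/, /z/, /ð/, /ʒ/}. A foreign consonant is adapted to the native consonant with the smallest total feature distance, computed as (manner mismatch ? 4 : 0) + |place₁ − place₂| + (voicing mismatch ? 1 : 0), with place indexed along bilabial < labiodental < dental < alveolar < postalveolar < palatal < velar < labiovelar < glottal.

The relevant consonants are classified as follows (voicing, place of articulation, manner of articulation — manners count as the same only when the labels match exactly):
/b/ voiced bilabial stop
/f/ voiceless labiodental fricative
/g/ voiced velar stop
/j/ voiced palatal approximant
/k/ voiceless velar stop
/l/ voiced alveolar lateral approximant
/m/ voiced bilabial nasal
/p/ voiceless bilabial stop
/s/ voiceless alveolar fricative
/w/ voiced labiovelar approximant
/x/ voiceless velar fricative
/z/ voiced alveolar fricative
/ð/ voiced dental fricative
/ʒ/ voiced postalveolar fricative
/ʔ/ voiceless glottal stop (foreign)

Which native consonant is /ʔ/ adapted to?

k

/k/ is closest: same manner (stop), place distance 2 (glottal→velar), same voicing; total 2. Next closest is /g/ at distance 3.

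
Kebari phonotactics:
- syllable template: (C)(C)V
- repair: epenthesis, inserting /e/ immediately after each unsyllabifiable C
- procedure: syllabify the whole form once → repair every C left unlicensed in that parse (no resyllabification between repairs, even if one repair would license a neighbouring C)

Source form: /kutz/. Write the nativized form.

Syllabifying with onset maximization leaves /t/, /z/ stranded (no codas are permitted; onsets may contain at most 2 consonants).
Each unlicensed consonant becomes the onset of a new syllable: /t/ → /te/, /z/ → /ze/.

kuteze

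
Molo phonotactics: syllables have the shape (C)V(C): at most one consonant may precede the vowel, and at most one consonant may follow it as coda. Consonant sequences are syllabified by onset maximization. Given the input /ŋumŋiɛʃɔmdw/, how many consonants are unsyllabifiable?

2

Under (C)V(C), the unsyllabifiable consonants are /d/, /w/ (at most one coda consonant is licensed; onsets are limited to one consonant).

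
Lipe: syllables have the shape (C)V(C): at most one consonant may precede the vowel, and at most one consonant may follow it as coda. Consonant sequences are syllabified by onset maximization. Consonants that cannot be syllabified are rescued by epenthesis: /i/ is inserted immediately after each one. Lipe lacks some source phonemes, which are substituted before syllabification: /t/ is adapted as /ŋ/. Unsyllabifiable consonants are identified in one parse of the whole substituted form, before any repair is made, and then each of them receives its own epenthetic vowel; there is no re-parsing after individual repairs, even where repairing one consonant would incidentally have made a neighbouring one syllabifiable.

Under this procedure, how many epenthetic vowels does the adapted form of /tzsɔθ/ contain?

2

After substitution the input is /ŋzsɔθ/.
The unsyllabifiable consonants are /ŋ/, /z/; each receives one epenthetic vowel.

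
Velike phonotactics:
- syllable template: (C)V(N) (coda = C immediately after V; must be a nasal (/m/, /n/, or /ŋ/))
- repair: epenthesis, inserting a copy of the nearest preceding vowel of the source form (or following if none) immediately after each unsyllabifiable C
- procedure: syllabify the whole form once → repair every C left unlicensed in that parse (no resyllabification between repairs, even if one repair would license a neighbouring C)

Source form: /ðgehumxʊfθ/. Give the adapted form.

The consonants /ð/, /f/, /θ/ cannot be parsed into a legal (C)V(N) syllable (only a nasal (/m/, /n/, or /ŋ/) is licensed in coda position; onsets are limited to one consonant).
Epenthesis after each stranded consonant: /ð/ → /ðe/, /f/ → /fʊ/, /θ/ → /θʊ/.

ðegehumxʊfʊθʊ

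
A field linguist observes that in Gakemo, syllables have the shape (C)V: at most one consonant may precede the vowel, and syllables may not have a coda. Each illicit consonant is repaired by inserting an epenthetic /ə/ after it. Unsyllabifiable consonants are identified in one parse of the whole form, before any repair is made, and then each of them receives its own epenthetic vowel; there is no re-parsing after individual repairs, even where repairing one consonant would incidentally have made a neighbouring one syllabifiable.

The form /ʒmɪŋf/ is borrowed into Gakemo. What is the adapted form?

ʒəmɪŋəfə

Syllabifying with onset maximization leaves /ʒ/, /ŋ/, /f/ stranded (no codas are permitted; onsets are limited to one consonant).
Epenthesis after each stranded consonant: /ʒ/ → /ʒə/, /ŋ/ → /ŋə/, /f/ → /fə/.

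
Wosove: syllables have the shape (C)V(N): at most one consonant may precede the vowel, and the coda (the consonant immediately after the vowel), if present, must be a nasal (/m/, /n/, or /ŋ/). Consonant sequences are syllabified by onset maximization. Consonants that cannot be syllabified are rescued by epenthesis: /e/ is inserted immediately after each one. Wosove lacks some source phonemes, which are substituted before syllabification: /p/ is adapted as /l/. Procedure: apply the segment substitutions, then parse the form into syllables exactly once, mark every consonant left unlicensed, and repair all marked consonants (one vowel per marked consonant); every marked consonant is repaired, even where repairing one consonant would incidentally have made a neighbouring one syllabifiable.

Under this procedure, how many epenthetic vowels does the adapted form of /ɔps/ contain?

After substitution the input is /ɔls/.
The unsyllabifiable consonants are /l/, /s/; each receives one epenthetic vowel.

2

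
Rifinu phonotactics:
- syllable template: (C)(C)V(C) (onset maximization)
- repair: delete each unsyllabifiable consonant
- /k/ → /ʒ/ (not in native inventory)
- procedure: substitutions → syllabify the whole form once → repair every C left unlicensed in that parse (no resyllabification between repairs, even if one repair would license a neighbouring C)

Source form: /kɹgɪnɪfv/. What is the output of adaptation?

ɹgɪnɪf

Substitution: /k/ → /ʒ/, giving /ʒɹgɪnɪfv/.
The consonants /ʒ/, /v/ cannot be parsed into a legal (C)(C)V(C) syllable (at most one coda consonant is licensed; onsets may contain at most 2 consonants).
Deletion applies to /ʒ/, /v/.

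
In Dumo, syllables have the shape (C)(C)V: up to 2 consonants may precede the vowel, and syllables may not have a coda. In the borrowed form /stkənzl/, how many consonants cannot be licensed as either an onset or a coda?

Under (C)(C)V, the unsyllabifiable consonants are /s/, /n/, /z/, /l/ (no codas are permitted; onsets may contain at most 2 consonants).

4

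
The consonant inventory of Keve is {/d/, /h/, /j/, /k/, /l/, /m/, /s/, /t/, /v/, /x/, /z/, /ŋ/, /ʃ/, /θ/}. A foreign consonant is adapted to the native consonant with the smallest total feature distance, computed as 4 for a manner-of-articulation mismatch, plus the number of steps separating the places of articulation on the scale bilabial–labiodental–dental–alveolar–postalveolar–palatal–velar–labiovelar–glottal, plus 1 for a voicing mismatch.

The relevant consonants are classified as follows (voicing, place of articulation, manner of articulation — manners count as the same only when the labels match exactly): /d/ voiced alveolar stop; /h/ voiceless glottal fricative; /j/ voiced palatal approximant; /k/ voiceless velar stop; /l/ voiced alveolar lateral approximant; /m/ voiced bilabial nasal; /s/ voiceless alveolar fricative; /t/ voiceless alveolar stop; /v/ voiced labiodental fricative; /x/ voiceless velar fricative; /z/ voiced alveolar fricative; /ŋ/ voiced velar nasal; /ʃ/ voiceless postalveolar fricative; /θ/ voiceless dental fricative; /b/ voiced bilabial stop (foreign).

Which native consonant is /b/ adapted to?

d

/d/ is closest: same manner (stop), place distance 3 (bilabial→alveolar), same voicing; total 3. Next closest is /m/ at distance 4.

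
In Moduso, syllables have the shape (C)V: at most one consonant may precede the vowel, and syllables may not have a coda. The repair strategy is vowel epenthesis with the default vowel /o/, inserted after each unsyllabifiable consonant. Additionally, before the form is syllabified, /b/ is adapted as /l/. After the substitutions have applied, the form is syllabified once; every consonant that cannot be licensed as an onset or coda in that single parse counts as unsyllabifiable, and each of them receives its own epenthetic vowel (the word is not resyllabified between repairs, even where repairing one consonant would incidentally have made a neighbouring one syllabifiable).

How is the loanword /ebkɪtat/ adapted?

elokɪtato

Substitution: /b/ → /l/, giving /elkɪtat/.
Syllabifying with onset maximization leaves /l/, /t/ stranded (no codas are permitted; onsets are limited to one consonant).
Epenthesis after each stranded consonant: /l/ → /lo/, /t/ → /to/.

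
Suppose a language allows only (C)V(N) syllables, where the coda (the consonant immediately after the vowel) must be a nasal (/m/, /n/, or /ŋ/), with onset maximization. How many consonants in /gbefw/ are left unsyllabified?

3

Under (C)V(N), the unsyllabifiable consonants are /g/, /f/, /w/ (only a nasal (/m/, /n/, or /ŋ/) is licensed in coda position; onsets are limited to one consonant).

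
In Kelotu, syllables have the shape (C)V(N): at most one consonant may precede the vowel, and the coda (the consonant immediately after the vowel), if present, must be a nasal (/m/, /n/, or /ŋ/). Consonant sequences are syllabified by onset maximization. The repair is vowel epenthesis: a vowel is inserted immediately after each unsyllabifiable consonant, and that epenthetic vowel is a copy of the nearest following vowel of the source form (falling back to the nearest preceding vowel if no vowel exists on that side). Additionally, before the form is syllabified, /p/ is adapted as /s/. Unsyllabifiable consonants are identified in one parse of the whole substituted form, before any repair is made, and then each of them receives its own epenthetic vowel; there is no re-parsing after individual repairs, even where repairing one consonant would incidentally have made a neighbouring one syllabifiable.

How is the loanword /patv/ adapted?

Substitution: /p/ → /s/, giving /satv/.
Syllabifying with onset maximization leaves /t/, /v/ stranded (only a nasal (/m/, /n/, or /ŋ/) is licensed in coda position; onsets are limited to one consonant).
Each unlicensed consonant becomes the onset of a new syllable: /t/ → /ta/, /v/ → /va/.

satava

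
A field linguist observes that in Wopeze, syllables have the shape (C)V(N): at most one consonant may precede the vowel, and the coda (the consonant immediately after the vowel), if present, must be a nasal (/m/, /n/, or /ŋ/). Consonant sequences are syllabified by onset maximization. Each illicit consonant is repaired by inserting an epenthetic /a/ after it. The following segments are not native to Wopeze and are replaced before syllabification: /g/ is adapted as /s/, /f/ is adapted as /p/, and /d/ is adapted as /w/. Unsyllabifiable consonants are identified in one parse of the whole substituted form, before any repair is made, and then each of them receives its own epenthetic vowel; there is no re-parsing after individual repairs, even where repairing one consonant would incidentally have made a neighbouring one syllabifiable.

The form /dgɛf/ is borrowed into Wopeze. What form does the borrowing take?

wasɛpa

Substitution: /d/ → /w/, /g/ → /s/, /f/ → /p/, giving /wsɛp/.
The consonants /w/, /p/ cannot be parsed into a legal (C)V(N) syllable (only a nasal (/m/, /n/, or /ŋ/) is licensed in coda position; onsets are limited to one consonant).
Inserting the epenthetic vowel yields /w/ → /wa/, /p/ → /pa/.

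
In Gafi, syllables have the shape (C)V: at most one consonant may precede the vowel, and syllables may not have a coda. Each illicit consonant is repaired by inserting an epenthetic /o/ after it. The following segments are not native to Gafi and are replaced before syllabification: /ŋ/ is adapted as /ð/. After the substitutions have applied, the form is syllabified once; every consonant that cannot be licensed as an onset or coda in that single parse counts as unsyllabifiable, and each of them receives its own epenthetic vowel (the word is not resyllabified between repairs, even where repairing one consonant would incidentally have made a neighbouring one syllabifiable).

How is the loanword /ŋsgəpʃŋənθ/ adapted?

ðosogəpoʃoðənoθo

Substitution: /ŋ/ → /ð/, giving /ðsgəpʃðənθ/.
Under (C)V, the unsyllabifiable consonants are /ð/, /s/, /p/, /ʃ/, /n/, /θ/ (no codas are permitted; onsets are limited to one consonant).
Each unlicensed consonant becomes the onset of a new syllable: /ð/ → /ðo/, /s/ → /so/, /p/ → /po/, /ʃ/ → /ʃo/, /n/ → /no/, /θ/ → /θo/.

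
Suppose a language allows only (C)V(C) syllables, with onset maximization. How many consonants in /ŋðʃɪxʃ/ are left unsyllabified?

3

The consonants /ŋ/, /ð/, /ʃ/ cannot be parsed into a legal (C)V(C) syllable (at most one coda consonant is licensed; onsets are limited to one consonant).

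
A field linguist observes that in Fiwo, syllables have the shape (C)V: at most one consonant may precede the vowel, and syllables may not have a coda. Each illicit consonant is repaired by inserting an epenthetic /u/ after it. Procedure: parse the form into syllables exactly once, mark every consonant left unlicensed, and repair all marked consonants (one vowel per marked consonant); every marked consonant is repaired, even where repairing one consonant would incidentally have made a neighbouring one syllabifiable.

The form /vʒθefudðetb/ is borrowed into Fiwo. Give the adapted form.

Under (C)V, the unsyllabifiable consonants are /v/, /ʒ/, /d/, /t/, /b/ (no codas are permitted; onsets are limited to one consonant).
Inserting the epenthetic vowel yields /v/ → /vu/, /ʒ/ → /ʒu/, /d/ → /du/, /t/ → /tu/, /b/ → /bu/.

vuʒuθefuduðetubu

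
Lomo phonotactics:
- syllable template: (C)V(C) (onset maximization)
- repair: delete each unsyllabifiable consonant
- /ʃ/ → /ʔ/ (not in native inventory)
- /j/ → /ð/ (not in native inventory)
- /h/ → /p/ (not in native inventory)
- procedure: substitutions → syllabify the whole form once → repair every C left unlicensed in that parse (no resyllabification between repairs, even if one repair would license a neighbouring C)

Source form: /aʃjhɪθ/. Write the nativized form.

Substitution: /ʃ/ → /ʔ/, /j/ → /ð/, /h/ → /p/, giving /aʔðpɪθ/.
The consonants /ð/ cannot be parsed into a legal (C)V(C) syllable (at most one coda consonant is licensed; onsets are limited to one consonant).
Deletion applies to /ð/.

aʔpɪθ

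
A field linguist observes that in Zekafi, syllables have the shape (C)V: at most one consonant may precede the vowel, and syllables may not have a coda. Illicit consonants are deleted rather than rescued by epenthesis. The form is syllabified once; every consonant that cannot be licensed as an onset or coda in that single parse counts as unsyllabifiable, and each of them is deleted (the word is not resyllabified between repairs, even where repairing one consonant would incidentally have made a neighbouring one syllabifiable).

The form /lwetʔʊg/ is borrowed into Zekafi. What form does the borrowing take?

weʔʊ

Syllabifying with onset maximization leaves /l/, /t/, /g/ stranded (no codas are permitted; onsets are limited to one consonant).
Deleting the stranded consonants removes /l/, /t/, /g/.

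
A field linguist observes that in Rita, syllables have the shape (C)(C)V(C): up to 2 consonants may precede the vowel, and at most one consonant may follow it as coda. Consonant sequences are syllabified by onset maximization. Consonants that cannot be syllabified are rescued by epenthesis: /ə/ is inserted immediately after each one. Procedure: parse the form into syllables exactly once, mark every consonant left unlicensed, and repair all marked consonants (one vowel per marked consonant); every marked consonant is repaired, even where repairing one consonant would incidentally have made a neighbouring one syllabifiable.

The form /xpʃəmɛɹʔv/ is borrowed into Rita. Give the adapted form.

xəpʃəmɛɹʔəvə

The consonants /x/, /ʔ/, /v/ cannot be parsed into a legal (C)(C)V(C) syllable (at most one coda consonant is licensed; onsets may contain at most 2 consonants).
Epenthesis after each stranded consonant: /x/ → /xə/, /ʔ/ → /ʔə/, /v/ → /və/.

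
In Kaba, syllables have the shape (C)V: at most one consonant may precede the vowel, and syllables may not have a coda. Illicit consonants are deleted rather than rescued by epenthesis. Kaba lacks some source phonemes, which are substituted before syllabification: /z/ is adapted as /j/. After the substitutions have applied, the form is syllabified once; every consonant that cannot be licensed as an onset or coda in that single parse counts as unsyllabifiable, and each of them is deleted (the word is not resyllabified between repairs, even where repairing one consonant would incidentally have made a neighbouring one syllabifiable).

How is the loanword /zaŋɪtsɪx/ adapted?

Substitution: /z/ → /j/, giving /jaŋɪtsɪx/.
Under (C)V, the unsyllabifiable consonants are /t/, /x/ (no codas are permitted; onsets are limited to one consonant).
Each unlicensed consonant is deleted: /t/, /x/.

jaŋɪsɪ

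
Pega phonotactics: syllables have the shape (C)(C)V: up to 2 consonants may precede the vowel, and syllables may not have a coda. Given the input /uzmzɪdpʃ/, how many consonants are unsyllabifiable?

4

The consonants /z/, /d/, /p/, /ʃ/ cannot be parsed into a legal (C)(C)V syllable (no codas are permitted; onsets may contain at most 2 consonants).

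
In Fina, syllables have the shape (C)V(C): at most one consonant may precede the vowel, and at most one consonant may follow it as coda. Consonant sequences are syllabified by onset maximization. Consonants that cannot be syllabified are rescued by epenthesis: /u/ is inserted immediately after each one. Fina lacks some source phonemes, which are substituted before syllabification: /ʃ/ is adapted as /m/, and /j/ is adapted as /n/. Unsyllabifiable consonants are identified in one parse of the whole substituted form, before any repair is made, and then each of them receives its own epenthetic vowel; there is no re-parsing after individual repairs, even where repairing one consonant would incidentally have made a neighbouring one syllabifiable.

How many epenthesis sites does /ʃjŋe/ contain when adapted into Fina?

After substitution the input is /mnŋe/.
The unsyllabifiable consonants are /m/, /n/; each receives one epenthetic vowel.

2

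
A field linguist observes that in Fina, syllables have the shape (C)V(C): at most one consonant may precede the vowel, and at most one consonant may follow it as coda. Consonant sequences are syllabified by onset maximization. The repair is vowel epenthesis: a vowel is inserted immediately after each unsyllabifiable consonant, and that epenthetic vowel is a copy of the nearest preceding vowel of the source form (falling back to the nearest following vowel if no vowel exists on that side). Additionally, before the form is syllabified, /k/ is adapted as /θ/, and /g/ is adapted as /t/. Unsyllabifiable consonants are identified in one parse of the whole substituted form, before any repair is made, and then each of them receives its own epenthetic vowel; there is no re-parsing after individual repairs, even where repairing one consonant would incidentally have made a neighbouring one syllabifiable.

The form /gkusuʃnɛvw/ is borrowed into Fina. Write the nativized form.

Substitution: /g/ → /t/, /k/ → /θ/, giving /tθusuʃnɛvw/.
The consonants /t/, /w/ cannot be parsed into a legal (C)V(C) syllable (at most one coda consonant is licensed; onsets are limited to one consonant).
Each unlicensed consonant becomes the onset of a new syllable: /t/ → /tu/, /w/ → /wɛ/.

tuθusuʃnɛvwɛ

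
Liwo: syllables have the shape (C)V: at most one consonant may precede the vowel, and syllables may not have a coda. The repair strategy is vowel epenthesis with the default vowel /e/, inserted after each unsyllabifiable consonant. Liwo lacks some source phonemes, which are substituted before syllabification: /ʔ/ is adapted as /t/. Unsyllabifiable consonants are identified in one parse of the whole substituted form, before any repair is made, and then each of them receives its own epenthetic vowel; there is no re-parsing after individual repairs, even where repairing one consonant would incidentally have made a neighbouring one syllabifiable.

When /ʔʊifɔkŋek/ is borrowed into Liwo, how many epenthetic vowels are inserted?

After substitution the input is /tʊifɔkŋek/.
The unsyllabifiable consonants are /k/, /k/; each receives one epenthetic vowel.

2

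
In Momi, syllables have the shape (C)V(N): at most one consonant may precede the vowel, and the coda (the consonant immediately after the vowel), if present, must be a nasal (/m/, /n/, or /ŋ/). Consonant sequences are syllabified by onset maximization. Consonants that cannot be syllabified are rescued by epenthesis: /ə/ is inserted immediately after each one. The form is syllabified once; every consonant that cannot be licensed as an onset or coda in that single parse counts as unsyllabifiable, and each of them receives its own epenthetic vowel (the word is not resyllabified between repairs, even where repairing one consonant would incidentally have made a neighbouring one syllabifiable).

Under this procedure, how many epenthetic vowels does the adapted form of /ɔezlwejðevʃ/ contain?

5

The unsyllabifiable consonants are /z/, /l/, /j/, /v/, /ʃ/; each receives one epenthetic vowel.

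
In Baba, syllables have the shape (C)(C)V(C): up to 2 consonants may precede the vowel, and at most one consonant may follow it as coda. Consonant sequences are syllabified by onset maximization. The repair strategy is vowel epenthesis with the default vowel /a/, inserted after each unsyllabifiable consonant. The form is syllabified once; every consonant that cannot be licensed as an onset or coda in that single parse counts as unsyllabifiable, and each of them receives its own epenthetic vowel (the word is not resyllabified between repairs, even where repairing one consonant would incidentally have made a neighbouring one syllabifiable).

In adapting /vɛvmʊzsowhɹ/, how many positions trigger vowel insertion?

2

The unsyllabifiable consonants are /h/, /ɹ/; each receives one epenthetic vowel.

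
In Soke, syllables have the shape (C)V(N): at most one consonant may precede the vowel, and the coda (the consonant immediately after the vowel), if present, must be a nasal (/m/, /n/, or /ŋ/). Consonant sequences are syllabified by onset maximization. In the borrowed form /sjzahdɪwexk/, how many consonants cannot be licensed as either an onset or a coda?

5

Under (C)V(N), the unsyllabifiable consonants are /s/, /j/, /h/, /x/, /k/ (only a nasal (/m/, /n/, or /ŋ/) is licensed in coda position; onsets are limited to one consonant).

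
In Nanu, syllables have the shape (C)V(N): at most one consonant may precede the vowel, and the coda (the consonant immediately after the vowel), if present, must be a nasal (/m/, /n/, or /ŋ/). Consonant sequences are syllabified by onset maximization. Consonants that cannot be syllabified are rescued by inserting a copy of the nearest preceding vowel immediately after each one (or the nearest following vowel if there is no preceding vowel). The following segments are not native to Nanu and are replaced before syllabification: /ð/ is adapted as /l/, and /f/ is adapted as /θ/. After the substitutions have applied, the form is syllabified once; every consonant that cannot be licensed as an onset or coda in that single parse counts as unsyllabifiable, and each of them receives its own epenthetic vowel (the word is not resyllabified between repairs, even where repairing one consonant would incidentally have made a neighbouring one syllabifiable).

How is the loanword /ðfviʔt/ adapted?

liθiviʔiti

Substitution: /ð/ → /l/, /f/ → /θ/, giving /lθviʔt/.
Under (C)V(N), the unsyllabifiable consonants are /l/, /θ/, /ʔ/, /t/ (only a nasal (/m/, /n/, or /ŋ/) is licensed in coda position; onsets are limited to one consonant).
Epenthesis after each stranded consonant: /l/ → /li/, /θ/ → /θi/, /ʔ/ → /ʔi/, /t/ → /ti/.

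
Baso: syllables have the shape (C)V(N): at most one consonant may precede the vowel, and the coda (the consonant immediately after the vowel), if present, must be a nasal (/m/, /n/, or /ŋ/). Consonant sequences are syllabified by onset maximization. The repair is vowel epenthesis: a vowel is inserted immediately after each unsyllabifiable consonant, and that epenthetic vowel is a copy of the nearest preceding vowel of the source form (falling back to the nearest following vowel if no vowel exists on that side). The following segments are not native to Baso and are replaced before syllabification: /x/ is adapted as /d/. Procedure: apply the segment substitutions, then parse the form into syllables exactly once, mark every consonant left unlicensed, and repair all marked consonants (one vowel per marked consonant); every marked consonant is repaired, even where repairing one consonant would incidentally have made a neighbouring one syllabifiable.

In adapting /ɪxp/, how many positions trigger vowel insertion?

2

After substitution the input is /ɪdp/.
The unsyllabifiable consonants are /d/, /p/; each receives one epenthetic vowel.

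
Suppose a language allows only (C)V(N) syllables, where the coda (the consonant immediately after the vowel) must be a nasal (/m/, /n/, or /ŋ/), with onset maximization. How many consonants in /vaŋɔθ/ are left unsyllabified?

Under (C)V(N), the unsyllabifiable consonants are /θ/ (only a nasal (/m/, /n/, or /ŋ/) is licensed in coda position; onsets are limited to one consonant).

1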